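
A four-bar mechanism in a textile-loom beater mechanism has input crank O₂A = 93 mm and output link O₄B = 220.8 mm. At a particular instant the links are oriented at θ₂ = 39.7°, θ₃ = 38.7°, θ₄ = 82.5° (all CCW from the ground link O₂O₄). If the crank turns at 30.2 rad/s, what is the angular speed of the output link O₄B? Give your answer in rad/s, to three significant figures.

ω₂ = 30.2 rad/s
Differentiating the loop-closure r₂e^{iθ₂}+r₃e^{iθ₃}=r₁+r₄e^{iθ₄} gives r₂ω₂e^{iθ₂}+r₃ω₃e^{iθ₃}=r₄ω₄e^{iθ₄}.
Eliminating the other unknown: ω₄ = r₂ω₂ sin(θ₂−θ₃) / [r₄ sin(θ₄−θ₃)].
Numerator sine = +0.01745; denominator sine = +0.69214.
Result = 0.093·30.2·(+0.01745) / (0.2208·(+0.69214)) = +0.32074 rad/s; magnitude 0.32074 rad/s.

0.321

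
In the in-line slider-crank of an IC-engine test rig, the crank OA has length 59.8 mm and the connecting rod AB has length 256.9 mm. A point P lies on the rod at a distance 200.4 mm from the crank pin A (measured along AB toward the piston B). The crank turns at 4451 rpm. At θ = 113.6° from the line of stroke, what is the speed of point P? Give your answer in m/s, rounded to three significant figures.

ω = 466.1 rad/s.  Crank-pin speed |V_A| = rω = 27.873 m/s, perpendicular to OA.
Rod angle: sinφ = −(r/L) sinθ ⇒ φ = -12.316°; ω_rod = −rω cosθ/√(L²−r²sin²θ) = +44.46 rad/s.
V_P = V_A + ω_rod × AP, with AP = 0.2004 m along the rod.
Components: V_Px = −rω sinθ − a·ω_rod·sinφ = -23.641 m/s;  V_Py = rω cosθ + a·ω_rod·cosφ = -2.4542 m/s.
|V_P| = √(V_Px² + V_Py²) = 23.769 m/s.

23.8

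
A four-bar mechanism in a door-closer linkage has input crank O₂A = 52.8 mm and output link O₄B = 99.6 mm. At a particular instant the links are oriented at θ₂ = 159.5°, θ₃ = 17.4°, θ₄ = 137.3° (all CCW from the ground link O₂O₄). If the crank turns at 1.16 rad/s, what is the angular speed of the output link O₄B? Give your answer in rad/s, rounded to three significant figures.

0.436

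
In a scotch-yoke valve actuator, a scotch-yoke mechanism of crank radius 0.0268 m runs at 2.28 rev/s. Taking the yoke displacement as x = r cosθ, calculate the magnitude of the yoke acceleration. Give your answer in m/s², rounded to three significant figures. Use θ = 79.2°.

1.03

ω = 14.33 rad/s (from 2.28 rev/s).
x = r cosθ ⇒ ẍ = −rω² cosθ (ω constant).
|a| = rω²|cosθ| = 0.0268·(14.33)²·|cos 79.2°| = 1.0306 m/s².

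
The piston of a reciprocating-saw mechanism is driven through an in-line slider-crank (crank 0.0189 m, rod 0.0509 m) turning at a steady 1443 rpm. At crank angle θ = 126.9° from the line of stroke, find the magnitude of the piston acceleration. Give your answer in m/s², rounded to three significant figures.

300

ω = 2π·1443/60 = 151.1 rad/s
x(θ) = r cosθ + √(L² − r² sin²θ); with ω constant, a = ω²·d²x/dθ².
d²x/dθ² = −r cosθ − r²(cos2θ)/√u − r⁴ sin²2θ/(4u^{3/2}),  u = L² − r² sin²θ = 0.00236238 m².
Substituting r = 0.0189 m, L = 0.0509 m, θ = 126.9°: d²x/dθ² = +0.013142 m.
a = ω²·d²x/dθ² = (151.1)²·(+0.013142) = +300.09 m/s²;  |a| = 300.09 m/s².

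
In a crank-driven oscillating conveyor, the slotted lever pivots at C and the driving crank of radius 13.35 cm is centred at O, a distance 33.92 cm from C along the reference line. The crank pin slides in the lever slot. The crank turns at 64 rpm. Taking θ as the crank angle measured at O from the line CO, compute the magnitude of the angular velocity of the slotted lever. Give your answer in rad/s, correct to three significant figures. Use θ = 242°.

0.255

ω = 6.702 rad/s (from 64 rpm).
Crank pin A relative to C: A = (d + r cosθ, r sinθ); lever angle φ = atan2(r sinθ, d + r cosθ).
Differentiating tanφ: φ̇ = rω(d cosθ + r)/(d² + r² + 2dr cosθ).
d² + r² + 2dr cosθ = |CA|² = 0.0903605 m²;  d cosθ + r = -0.025745 m.
|ω_lever| = |0.1335·6.702·-0.025745| / 0.0903605 = 0.25492 rad/s.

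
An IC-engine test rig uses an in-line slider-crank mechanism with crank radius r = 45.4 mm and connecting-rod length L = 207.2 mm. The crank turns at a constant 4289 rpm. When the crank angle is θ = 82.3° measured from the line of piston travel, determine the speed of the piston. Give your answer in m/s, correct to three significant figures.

20.8

ω = 2π·4289/60 = 449.1 rad/s
For an in-line slider-crank, x = r cosθ + √(L² − r² sin²θ), so v = −rω sinθ·[1 + r cosθ/√(L² − r² sin²θ)].
With r = 0.0454 m, L = 0.2072 m, θ = 82.3°: √(L² − r² sin²θ) = 0.20226 m.
v = −0.0454·449.1·0.99098·[1 + 0.0454·0.13399/0.20226] = -20.815 m/s.
|v| = 20.815 m/s.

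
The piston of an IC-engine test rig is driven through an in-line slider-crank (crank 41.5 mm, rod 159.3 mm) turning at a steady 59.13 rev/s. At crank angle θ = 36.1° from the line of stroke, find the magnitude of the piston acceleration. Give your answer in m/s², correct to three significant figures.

5110

ω = 2π·59.1 = 371.5 rad/s
x(θ) = r cosθ + √(L² − r² sin²θ); with ω constant, a = ω²·d²x/dθ².
d²x/dθ² = −r cosθ − r²(cos2θ)/√u − r⁴ sin²2θ/(4u^{3/2}),  u = L² − r² sin²θ = 0.0247786 m².
Substituting r = 0.0415 m, L = 0.1593 m, θ = 36.1°: d²x/dθ² = -0.037049 m.
a = ω²·d²x/dθ² = (371.5)²·(-0.037049) = -5113.8 m/s²;  |a| = 5113.8 m/s².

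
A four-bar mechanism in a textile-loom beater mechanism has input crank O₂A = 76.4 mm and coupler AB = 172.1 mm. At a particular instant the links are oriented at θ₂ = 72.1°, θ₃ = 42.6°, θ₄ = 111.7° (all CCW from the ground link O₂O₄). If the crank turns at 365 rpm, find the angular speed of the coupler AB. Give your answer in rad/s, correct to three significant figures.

11.6

ω₂ = 38.22 rad/s (from 365 rpm).
Differentiating the loop-closure r₂e^{iθ₂}+r₃e^{iθ₃}=r₁+r₄e^{iθ₄} gives r₂ω₂e^{iθ₂}+r₃ω₃e^{iθ₃}=r₄ω₄e^{iθ₄}.
Eliminating the other unknown: ω₃ = r₂ω₂ sin(θ₄−θ₂) / [r₃ sin(θ₃−θ₄)].
Numerator sine = +0.63742; denominator sine = -0.93420.
Result = 0.0764·38.22·(+0.63742) / (0.1721·(-0.93420)) = -11.578 rad/s; magnitude 11.578 rad/s.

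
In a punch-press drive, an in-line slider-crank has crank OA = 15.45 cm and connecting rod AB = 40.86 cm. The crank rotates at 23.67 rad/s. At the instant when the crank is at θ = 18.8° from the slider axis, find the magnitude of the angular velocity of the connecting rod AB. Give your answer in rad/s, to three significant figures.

ω = 23.67 rad/s
The rod makes angle φ with the slider axis where L sinφ = r sinθ; differentiating, L cosφ·φ̇ = r ω cosθ.
L cosφ = √(L² − r² sin²θ) = 0.40556 m.
|ω_rod| = r ω |cosθ| / √(L² − r² sin²θ) = 0.1545·23.67·0.94665/0.40556 = 8.5362 rad/s.

8.54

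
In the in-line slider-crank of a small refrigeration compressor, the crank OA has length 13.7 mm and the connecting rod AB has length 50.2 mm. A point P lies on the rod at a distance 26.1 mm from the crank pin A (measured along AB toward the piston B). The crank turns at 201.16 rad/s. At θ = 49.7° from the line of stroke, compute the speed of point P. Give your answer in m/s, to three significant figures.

ω = 201.2 rad/s.  Crank-pin speed |V_A| = rω = 2.7559 m/s, perpendicular to OA.
Rod angle: sinφ = −(r/L) sinθ ⇒ φ = -12.013°; ω_rod = −rω cosθ/√(L²−r²sin²θ) = -36.303 rad/s.
V_P = V_A + ω_rod × AP, with AP = 0.0261 m along the rod.
Components: V_Px = −rω sinθ − a·ω_rod·sinφ = -2.299 m/s;  V_Py = rω cosθ + a·ω_rod·cosφ = +0.85573 m/s.
|V_P| = √(V_Px² + V_Py²) = 2.4531 m/s.

2.45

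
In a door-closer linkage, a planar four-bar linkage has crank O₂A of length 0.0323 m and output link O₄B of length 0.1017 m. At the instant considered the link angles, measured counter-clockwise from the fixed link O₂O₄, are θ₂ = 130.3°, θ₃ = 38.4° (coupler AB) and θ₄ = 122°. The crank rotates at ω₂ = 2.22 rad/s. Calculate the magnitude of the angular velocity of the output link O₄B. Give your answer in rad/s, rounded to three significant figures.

0.709

ω₂ = 2.22 rad/s
Differentiating the loop-closure r₂e^{iθ₂}+r₃e^{iθ₃}=r₁+r₄e^{iθ₄} gives r₂ω₂e^{iθ₂}+r₃ω₃e^{iθ₃}=r₄ω₄e^{iθ₄}.
Eliminating the other unknown: ω₄ = r₂ω₂ sin(θ₂−θ₃) / [r₄ sin(θ₄−θ₃)].
Numerator sine = +0.99945; denominator sine = +0.99377.
Result = 0.0323·2.22·(+0.99945) / (0.1017·(+0.99377)) = +0.70911 rad/s; magnitude 0.70911 rad/s.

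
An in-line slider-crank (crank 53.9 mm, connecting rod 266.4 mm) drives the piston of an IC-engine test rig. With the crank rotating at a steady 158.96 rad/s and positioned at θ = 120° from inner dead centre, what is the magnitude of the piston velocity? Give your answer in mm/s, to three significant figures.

6660

ω = 159 rad/s
For an in-line slider-crank, x = r cosθ + √(L² − r² sin²θ), so v = −rω sinθ·[1 + r cosθ/√(L² − r² sin²θ)].
With r = 0.0539 m, L = 0.2664 m, θ = 120°: √(L² − r² sin²θ) = 0.26228 m.
v = −0.0539·159·0.86603·[1 + 0.0539·-0.50000/0.26228] = -6.6576 m/s.
|v| = 6.6576 m/s = 6657.6 mm/s.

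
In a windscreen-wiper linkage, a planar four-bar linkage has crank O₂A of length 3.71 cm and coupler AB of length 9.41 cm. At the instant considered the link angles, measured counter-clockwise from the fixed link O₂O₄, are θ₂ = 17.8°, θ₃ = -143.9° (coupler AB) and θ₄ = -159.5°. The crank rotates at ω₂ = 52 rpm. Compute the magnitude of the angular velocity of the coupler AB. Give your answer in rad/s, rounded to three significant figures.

ω₂ = 5.445 rad/s (from 52 rpm).
Differentiating the loop-closure r₂e^{iθ₂}+r₃e^{iθ₃}=r₁+r₄e^{iθ₄} gives r₂ω₂e^{iθ₂}+r₃ω₃e^{iθ₃}=r₄ω₄e^{iθ₄}.
Eliminating the other unknown: ω₃ = r₂ω₂ sin(θ₄−θ₂) / [r₃ sin(θ₃−θ₄)].
Numerator sine = -0.04711; denominator sine = +0.26892.
Result = 0.0371·5.445·(-0.04711) / (0.0941·(+0.26892)) = -0.37607 rad/s; magnitude 0.37607 rad/s.

0.376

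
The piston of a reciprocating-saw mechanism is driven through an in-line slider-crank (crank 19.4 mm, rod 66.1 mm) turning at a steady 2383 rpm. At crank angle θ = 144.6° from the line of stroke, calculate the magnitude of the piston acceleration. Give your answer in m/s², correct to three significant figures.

ω = 2π·2383/60 = 249.5 rad/s
x(θ) = r cosθ + √(L² − r² sin²θ); with ω constant, a = ω²·d²x/dθ².
d²x/dθ² = −r cosθ − r²(cos2θ)/√u − r⁴ sin²2θ/(4u^{3/2}),  u = L² − r² sin²θ = 0.00424292 m².
Substituting r = 0.0194 m, L = 0.0661 m, θ = 144.6°: d²x/dθ² = +0.013799 m.
a = ω²·d²x/dθ² = (249.5)²·(+0.013799) = +859.32 m/s²;  |a| = 859.32 m/s².

859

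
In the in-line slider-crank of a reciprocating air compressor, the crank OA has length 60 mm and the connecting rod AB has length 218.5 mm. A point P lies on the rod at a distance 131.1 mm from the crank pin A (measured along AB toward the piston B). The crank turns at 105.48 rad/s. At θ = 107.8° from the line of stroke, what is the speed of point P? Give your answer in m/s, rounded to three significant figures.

5.76

ω = 105.5 rad/s.  Crank-pin speed |V_A| = rω = 6.3288 m/s, perpendicular to OA.
Rod angle: sinφ = −(r/L) sinθ ⇒ φ = -15.156°; ω_rod = −rω cosθ/√(L²−r²sin²θ) = +9.1735 rad/s.
V_P = V_A + ω_rod × AP, with AP = 0.1311 m along the rod.
Components: V_Px = −rω sinθ − a·ω_rod·sinφ = -5.7114 m/s;  V_Py = rω cosθ + a·ω_rod·cosφ = -0.77387 m/s.
|V_P| = √(V_Px² + V_Py²) = 5.7636 m/s.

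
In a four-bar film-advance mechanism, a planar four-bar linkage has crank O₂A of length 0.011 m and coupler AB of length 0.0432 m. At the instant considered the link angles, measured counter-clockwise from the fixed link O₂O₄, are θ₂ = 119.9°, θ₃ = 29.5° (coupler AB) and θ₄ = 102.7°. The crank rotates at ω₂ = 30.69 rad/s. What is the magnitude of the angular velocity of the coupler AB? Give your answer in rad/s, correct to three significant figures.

ω₂ = 30.69 rad/s
Differentiating the loop-closure r₂e^{iθ₂}+r₃e^{iθ₃}=r₁+r₄e^{iθ₄} gives r₂ω₂e^{iθ₂}+r₃ω₃e^{iθ₃}=r₄ω₄e^{iθ₄}.
Eliminating the other unknown: ω₃ = r₂ω₂ sin(θ₄−θ₂) / [r₃ sin(θ₃−θ₄)].
Numerator sine = -0.29571; denominator sine = -0.95732.
Result = 0.011·30.69·(-0.29571) / (0.0432·(-0.95732)) = +2.4139 rad/s; magnitude 2.4139 rad/s.

2.41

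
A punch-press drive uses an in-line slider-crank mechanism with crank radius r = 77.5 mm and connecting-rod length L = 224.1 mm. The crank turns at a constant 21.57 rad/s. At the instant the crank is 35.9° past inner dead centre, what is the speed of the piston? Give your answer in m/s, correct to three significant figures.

ω = 21.57 rad/s
For an in-line slider-crank, x = r cosθ + √(L² − r² sin²θ), so v = −rω sinθ·[1 + r cosθ/√(L² − r² sin²θ)].
With r = 0.0775 m, L = 0.2241 m, θ = 35.9°: √(L² − r² sin²θ) = 0.21944 m.
v = −0.0775·21.57·0.58637·[1 + 0.0775·0.81004/0.21944] = -1.2606 m/s.
|v| = 1.2606 m/s.

1.26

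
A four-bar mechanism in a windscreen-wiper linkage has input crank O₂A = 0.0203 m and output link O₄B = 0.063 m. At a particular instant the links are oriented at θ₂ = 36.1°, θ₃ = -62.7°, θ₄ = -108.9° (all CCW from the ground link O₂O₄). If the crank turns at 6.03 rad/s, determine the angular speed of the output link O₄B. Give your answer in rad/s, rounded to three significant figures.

ω₂ = 6.03 rad/s
Differentiating the loop-closure r₂e^{iθ₂}+r₃e^{iθ₃}=r₁+r₄e^{iθ₄} gives r₂ω₂e^{iθ₂}+r₃ω₃e^{iθ₃}=r₄ω₄e^{iθ₄}.
Eliminating the other unknown: ω₄ = r₂ω₂ sin(θ₂−θ₃) / [r₄ sin(θ₄−θ₃)].
Numerator sine = +0.98823; denominator sine = -0.72176.
Result = 0.0203·6.03·(+0.98823) / (0.063·(-0.72176)) = -2.6603 rad/s; magnitude 2.6603 rad/s.

2.66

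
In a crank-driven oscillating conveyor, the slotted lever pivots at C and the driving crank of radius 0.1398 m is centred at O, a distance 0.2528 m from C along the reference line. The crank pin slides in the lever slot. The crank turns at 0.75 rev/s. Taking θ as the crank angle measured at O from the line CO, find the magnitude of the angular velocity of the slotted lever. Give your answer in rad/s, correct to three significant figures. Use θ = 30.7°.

1.63

ω = 4.712 rad/s (from 0.75 rev/s).
Crank pin A relative to C: A = (d + r cosθ, r sinθ); lever angle φ = atan2(r sinθ, d + r cosθ).
Differentiating tanφ: φ̇ = rω(d cosθ + r)/(d² + r² + 2dr cosθ).
d² + r² + 2dr cosθ = |CA|² = 0.144229 m²;  d cosθ + r = +0.35717 m.
|ω_lever| = |0.1398·4.712·+0.35717| / 0.144229 = 1.6314 rad/s.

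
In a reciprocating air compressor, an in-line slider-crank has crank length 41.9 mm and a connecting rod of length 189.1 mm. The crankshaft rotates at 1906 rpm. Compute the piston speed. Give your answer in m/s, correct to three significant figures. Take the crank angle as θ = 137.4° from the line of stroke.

4.73

ω = 2π·1906/60 = 199.6 rad/s
For an in-line slider-crank, x = r cosθ + √(L² − r² sin²θ), so v = −rω sinθ·[1 + r cosθ/√(L² − r² sin²θ)].
With r = 0.0419 m, L = 0.1891 m, θ = 137.4°: √(L² − r² sin²θ) = 0.18696 m.
v = −0.0419·199.6·0.67688·[1 + 0.0419·-0.73610/0.18696] = -4.7269 m/s.
|v| = 4.7269 m/s.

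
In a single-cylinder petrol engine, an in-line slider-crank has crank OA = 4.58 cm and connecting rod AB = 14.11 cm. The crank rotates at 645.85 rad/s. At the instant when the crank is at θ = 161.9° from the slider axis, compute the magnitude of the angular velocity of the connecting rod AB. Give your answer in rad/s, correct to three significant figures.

ω = 645.9 rad/s
The rod makes angle φ with the slider axis where L sinφ = r sinθ; differentiating, L cosφ·φ̇ = r ω cosθ.
L cosφ = √(L² − r² sin²θ) = 0.14038 m.
|ω_rod| = r ω |cosθ| / √(L² − r² sin²θ) = 0.0458·645.9·0.95052/0.14038 = 200.29 rad/s.

200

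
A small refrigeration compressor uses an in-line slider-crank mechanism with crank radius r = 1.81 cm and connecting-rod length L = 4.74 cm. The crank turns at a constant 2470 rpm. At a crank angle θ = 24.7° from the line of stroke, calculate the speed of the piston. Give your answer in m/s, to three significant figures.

ω = 2π·2470/60 = 258.7 rad/s
For an in-line slider-crank, x = r cosθ + √(L² − r² sin²θ), so v = −rω sinθ·[1 + r cosθ/√(L² − r² sin²θ)].
With r = 0.0181 m, L = 0.0474 m, θ = 24.7°: √(L² − r² sin²θ) = 0.046793 m.
v = −0.0181·258.7·0.41787·[1 + 0.0181·0.90851/0.046793] = -2.6438 m/s.
|v| = 2.6438 m/s.

2.64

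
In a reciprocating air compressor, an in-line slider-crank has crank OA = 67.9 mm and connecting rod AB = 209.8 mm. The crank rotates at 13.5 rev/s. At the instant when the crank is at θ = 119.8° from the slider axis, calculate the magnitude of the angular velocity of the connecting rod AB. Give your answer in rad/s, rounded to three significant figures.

14.2

ω = 84.82 rad/s (converted from 13.5 rev/s).
The rod makes angle φ with the slider axis where L sinφ = r sinθ; differentiating, L cosφ·φ̇ = r ω cosθ.
L cosφ = √(L² − r² sin²θ) = 0.20136 m.
|ω_rod| = r ω |cosθ| / √(L² − r² sin²θ) = 0.0679·84.82·0.49697/0.20136 = 14.215 rad/s.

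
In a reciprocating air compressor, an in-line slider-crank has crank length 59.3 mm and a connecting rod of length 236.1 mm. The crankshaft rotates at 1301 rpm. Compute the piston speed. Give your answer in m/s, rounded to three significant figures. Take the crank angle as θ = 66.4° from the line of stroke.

8.17

ω = 2π·1301/60 = 136.2 rad/s
For an in-line slider-crank, x = r cosθ + √(L² − r² sin²θ), so v = −rω sinθ·[1 + r cosθ/√(L² − r² sin²θ)].
With r = 0.0593 m, L = 0.2361 m, θ = 66.4°: √(L² − r² sin²θ) = 0.22976 m.
v = −0.0593·136.2·0.91636·[1 + 0.0593·0.40035/0.22976] = -8.1683 m/s.
|v| = 8.1683 m/s.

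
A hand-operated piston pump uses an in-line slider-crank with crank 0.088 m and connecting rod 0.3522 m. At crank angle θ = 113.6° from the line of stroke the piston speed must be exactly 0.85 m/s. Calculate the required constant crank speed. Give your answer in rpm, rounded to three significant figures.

112

For an in-line slider-crank, |v_piston| = rω|sinθ|·[1 + r cosθ/√(L² − r² sin²θ)].
With r = 0.088 m, L = 0.3522 m, θ = 113.6°: the bracketed kinematic factor |dx/dθ| = 0.072353 m.
ω = v/|dx/dθ| = 0.85/0.072353 = 11.748 rad/s.
N = 60ω/(2π) = 112.18 rpm.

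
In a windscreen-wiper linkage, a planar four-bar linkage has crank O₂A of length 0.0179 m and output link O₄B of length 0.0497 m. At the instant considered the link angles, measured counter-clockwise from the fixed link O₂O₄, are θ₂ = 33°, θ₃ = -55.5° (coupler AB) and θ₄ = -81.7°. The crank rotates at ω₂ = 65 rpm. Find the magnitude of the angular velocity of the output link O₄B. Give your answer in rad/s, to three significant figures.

5.55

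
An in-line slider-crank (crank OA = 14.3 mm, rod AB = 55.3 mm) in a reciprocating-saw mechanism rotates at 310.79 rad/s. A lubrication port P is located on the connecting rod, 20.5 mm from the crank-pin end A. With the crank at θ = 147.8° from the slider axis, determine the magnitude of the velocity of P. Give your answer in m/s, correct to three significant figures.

3.21

ω = 310.8 rad/s.  Crank-pin speed |V_A| = rω = 4.4443 m/s, perpendicular to OA.
Rod angle: sinφ = −(r/L) sinθ ⇒ φ = -7.920°; ω_rod = −rω cosθ/√(L²−r²sin²θ) = +68.661 rad/s.
V_P = V_A + ω_rod × AP, with AP = 0.0205 m along the rod.
Components: V_Px = −rω sinθ − a·ω_rod·sinφ = -2.1743 m/s;  V_Py = rω cosθ + a·ω_rod·cosφ = -2.3666 m/s.
|V_P| = √(V_Px² + V_Py²) = 3.2138 m/s.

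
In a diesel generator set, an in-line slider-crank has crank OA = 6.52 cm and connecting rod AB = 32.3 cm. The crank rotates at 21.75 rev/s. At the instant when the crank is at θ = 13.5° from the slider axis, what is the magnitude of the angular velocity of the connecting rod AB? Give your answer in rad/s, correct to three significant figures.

26.9

ω = 136.7 rad/s (converted from 21.75 rev/s).
The rod makes angle φ with the slider axis where L sinφ = r sinθ; differentiating, L cosφ·φ̇ = r ω cosθ.
L cosφ = √(L² − r² sin²θ) = 0.32264 m.
|ω_rod| = r ω |cosθ| / √(L² − r² sin²θ) = 0.0652·136.7·0.97237/0.32264 = 26.853 rad/s.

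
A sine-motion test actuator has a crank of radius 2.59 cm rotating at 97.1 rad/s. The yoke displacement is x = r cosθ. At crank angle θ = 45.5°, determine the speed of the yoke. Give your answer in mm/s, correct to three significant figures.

ω = 97.1 rad/s
x = r cosθ ⇒ ẋ = −rω sinθ.
|v| = rω|sinθ| = 0.0259·97.1·|sin 45.5°| = 1.7937 m/s = 1793.7 mm/s.

1790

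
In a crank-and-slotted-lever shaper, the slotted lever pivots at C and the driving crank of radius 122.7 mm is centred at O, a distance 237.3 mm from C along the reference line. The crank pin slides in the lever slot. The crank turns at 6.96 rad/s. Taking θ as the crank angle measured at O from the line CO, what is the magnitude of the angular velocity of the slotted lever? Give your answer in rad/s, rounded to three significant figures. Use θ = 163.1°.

ω = 6.96 rad/s
Crank pin A relative to C: A = (d + r cosθ, r sinθ); lever angle φ = atan2(r sinθ, d + r cosθ).
Differentiating tanφ: φ̇ = rω(d cosθ + r)/(d² + r² + 2dr cosθ).
d² + r² + 2dr cosθ = |CA|² = 0.0156481 m²;  d cosθ + r = -0.10435 m.
|ω_lever| = |0.1227·6.96·-0.10435| / 0.0156481 = 5.695 rad/s.

5.69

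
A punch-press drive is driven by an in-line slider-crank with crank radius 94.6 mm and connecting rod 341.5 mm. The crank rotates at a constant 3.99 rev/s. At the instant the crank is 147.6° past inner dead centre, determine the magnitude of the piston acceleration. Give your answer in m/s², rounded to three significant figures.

ω = 2π·3.99 = 25.07 rad/s
x(θ) = r cosθ + √(L² − r² sin²θ); with ω constant, a = ω²·d²x/dθ².
d²x/dθ² = −r cosθ − r²(cos2θ)/√u − r⁴ sin²2θ/(4u^{3/2}),  u = L² − r² sin²θ = 0.114053 m².
Substituting r = 0.0946 m, L = 0.3415 m, θ = 147.6°: d²x/dθ² = +0.068165 m.
a = ω²·d²x/dθ² = (25.07)²·(+0.068165) = +42.842 m/s²;  |a| = 42.842 m/s².

42.8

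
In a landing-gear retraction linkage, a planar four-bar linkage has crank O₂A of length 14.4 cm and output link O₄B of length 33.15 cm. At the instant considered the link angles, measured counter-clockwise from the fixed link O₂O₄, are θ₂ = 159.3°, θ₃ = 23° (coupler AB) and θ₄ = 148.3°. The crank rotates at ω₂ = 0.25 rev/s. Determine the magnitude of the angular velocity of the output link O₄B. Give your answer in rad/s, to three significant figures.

ω₂ = 1.571 rad/s (from 0.25 rev/s).
Differentiating the loop-closure r₂e^{iθ₂}+r₃e^{iθ₃}=r₁+r₄e^{iθ₄} gives r₂ω₂e^{iθ₂}+r₃ω₃e^{iθ₃}=r₄ω₄e^{iθ₄}.
Eliminating the other unknown: ω₄ = r₂ω₂ sin(θ₂−θ₃) / [r₄ sin(θ₄−θ₃)].
Numerator sine = +0.69088; denominator sine = +0.81614.
Result = 0.144·1.571·(+0.69088) / (0.3315·(+0.81614)) = +0.57762 rad/s; magnitude 0.57762 rad/s.

0.578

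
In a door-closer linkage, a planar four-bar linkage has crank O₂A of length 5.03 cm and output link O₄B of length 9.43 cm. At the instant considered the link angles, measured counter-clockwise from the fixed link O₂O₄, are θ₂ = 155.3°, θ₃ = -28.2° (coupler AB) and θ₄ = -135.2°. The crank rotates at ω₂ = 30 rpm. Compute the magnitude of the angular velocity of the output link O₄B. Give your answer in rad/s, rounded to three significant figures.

0.107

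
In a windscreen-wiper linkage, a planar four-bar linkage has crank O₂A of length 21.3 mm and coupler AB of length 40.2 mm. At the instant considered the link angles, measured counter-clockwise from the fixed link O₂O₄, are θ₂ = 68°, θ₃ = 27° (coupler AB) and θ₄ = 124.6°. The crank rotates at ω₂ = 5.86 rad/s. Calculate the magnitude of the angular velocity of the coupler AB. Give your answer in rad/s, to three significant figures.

ω₂ = 5.86 rad/s
Differentiating the loop-closure r₂e^{iθ₂}+r₃e^{iθ₃}=r₁+r₄e^{iθ₄} gives r₂ω₂e^{iθ₂}+r₃ω₃e^{iθ₃}=r₄ω₄e^{iθ₄}.
Eliminating the other unknown: ω₃ = r₂ω₂ sin(θ₄−θ₂) / [r₃ sin(θ₃−θ₄)].
Numerator sine = +0.83485; denominator sine = -0.99122.
Result = 0.0213·5.86·(+0.83485) / (0.0402·(-0.99122)) = -2.6151 rad/s; magnitude 2.6151 rad/s.

2.62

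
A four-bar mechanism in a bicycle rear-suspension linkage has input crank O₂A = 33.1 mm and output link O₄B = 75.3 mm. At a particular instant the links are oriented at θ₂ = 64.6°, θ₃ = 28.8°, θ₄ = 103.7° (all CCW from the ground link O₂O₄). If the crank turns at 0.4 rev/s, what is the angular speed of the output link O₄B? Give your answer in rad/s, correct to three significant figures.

0.669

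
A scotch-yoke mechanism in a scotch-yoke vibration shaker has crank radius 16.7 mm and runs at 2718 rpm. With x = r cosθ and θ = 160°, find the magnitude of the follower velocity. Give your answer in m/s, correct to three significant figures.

ω = 284.6 rad/s (from 2718 rpm).
x = r cosθ ⇒ ẋ = −rω sinθ.
|v| = rω|sinθ| = 0.0167·284.6·|sin 160°| = 1.6257 m/s.

1.63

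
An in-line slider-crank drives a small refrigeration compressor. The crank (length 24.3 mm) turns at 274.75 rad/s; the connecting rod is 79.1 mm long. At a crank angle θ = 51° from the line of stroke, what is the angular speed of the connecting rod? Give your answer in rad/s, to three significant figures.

54.7

ω = 274.8 rad/s
The rod makes angle φ with the slider axis where L sinφ = r sinθ; differentiating, L cosφ·φ̇ = r ω cosθ.
L cosφ = √(L² − r² sin²θ) = 0.076813 m.
|ω_rod| = r ω |cosθ| / √(L² − r² sin²θ) = 0.0243·274.8·0.62932/0.076813 = 54.699 rad/s.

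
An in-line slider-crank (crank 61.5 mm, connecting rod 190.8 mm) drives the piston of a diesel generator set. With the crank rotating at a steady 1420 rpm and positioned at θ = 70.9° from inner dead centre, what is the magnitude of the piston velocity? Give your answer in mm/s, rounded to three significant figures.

ω = 2π·1420/60 = 148.7 rad/s
For an in-line slider-crank, x = r cosθ + √(L² − r² sin²θ), so v = −rω sinθ·[1 + r cosθ/√(L² − r² sin²θ)].
With r = 0.0615 m, L = 0.1908 m, θ = 70.9°: √(L² − r² sin²θ) = 0.18173 m.
v = −0.0615·148.7·0.94495·[1 + 0.0615·0.32722/0.18173] = -9.5986 m/s.
|v| = 9.5986 m/s = 9598.6 mm/s.

9600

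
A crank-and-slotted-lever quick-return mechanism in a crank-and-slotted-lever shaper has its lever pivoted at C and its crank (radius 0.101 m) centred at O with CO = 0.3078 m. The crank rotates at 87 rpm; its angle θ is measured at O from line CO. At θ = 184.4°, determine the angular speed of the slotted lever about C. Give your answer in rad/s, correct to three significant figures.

4.41

ω = 9.111 rad/s (from 87 rpm).
Crank pin A relative to C: A = (d + r cosθ, r sinθ); lever angle φ = atan2(r sinθ, d + r cosθ).
Differentiating tanφ: φ̇ = rω(d cosθ + r)/(d² + r² + 2dr cosθ).
d² + r² + 2dr cosθ = |CA|² = 0.0429495 m²;  d cosθ + r = -0.20589 m.
|ω_lever| = |0.101·9.111·-0.20589| / 0.0429495 = 4.4112 rad/s.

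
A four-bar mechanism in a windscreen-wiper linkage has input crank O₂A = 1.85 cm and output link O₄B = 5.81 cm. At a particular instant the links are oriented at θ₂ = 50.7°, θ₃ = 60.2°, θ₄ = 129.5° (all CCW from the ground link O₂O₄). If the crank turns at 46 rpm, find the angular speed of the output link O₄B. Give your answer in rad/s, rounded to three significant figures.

0.271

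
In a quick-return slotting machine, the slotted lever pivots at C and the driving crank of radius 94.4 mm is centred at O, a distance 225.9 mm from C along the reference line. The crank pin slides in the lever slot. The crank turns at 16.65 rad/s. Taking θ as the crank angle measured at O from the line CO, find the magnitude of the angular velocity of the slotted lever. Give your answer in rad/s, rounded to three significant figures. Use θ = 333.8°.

4.75

ω = 16.65 rad/s
Crank pin A relative to C: A = (d + r cosθ, r sinθ); lever angle φ = atan2(r sinθ, d + r cosθ).
Differentiating tanφ: φ̇ = rω(d cosθ + r)/(d² + r² + 2dr cosθ).
d² + r² + 2dr cosθ = |CA|² = 0.0982102 m²;  d cosθ + r = +0.29709 m.
|ω_lever| = |0.0944·16.65·+0.29709| / 0.0982102 = 4.7547 rad/s.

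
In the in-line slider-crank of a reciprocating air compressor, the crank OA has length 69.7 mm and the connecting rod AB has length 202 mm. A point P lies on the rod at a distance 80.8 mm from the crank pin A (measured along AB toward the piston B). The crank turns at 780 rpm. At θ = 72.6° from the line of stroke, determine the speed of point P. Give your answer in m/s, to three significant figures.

5.76

ω = 81.68 rad/s.  Crank-pin speed |V_A| = rω = 5.6932 m/s, perpendicular to OA.
Rod angle: sinφ = −(r/L) sinθ ⇒ φ = -19.224°; ω_rod = −rω cosθ/√(L²−r²sin²θ) = -8.9259 rad/s.
V_P = V_A + ω_rod × AP, with AP = 0.0808 m along the rod.
Components: V_Px = −rω sinθ − a·ω_rod·sinφ = -5.6701 m/s;  V_Py = rω cosθ + a·ω_rod·cosφ = +1.0215 m/s.
|V_P| = √(V_Px² + V_Py²) = 5.7614 m/s.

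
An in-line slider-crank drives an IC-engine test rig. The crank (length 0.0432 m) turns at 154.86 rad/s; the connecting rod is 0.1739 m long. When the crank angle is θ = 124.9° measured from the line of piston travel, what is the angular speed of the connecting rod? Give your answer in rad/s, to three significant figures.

ω = 154.9 rad/s
The rod makes angle φ with the slider axis where L sinφ = r sinθ; differentiating, L cosφ·φ̇ = r ω cosθ.
L cosφ = √(L² − r² sin²θ) = 0.17025 m.
|ω_rod| = r ω |cosθ| / √(L² − r² sin²θ) = 0.0432·154.9·0.57215/0.17025 = 22.482 rad/s.

22.5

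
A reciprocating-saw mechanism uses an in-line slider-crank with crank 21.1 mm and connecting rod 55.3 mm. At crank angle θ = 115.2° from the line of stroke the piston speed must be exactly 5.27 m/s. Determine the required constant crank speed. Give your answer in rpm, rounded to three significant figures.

For an in-line slider-crank, |v_piston| = rω|sinθ|·[1 + r cosθ/√(L² − r² sin²θ)].
With r = 0.0211 m, L = 0.0553 m, θ = 115.2°: the bracketed kinematic factor |dx/dθ| = 0.015787 m.
ω = v/|dx/dθ| = 5.27/0.015787 = 333.82 rad/s.
N = 60ω/(2π) = 3187.7 rpm.

3190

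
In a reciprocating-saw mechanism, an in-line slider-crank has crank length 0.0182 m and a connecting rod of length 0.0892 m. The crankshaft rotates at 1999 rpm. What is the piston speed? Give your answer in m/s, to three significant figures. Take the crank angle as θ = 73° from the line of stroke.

ω = 2π·1999/60 = 209.3 rad/s
For an in-line slider-crank, x = r cosθ + √(L² − r² sin²θ), so v = −rω sinθ·[1 + r cosθ/√(L² − r² sin²θ)].
With r = 0.0182 m, L = 0.0892 m, θ = 73°: √(L² − r² sin²θ) = 0.087486 m.
v = −0.0182·209.3·0.95630·[1 + 0.0182·0.29237/0.087486] = -3.865 m/s.
|v| = 3.865 m/s.

3.87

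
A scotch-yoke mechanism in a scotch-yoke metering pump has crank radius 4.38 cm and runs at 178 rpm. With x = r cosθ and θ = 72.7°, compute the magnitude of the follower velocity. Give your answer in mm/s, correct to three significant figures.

780

ω = 18.64 rad/s (from 178 rpm).
x = r cosθ ⇒ ẋ = −rω sinθ.
|v| = rω|sinθ| = 0.0438·18.64·|sin 72.7°| = 0.7795 m/s = 779.5 mm/s.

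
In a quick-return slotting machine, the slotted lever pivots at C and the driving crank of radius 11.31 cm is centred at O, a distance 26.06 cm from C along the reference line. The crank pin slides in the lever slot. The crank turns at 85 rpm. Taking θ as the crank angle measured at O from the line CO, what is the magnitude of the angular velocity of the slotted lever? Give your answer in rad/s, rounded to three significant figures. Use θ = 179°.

6.82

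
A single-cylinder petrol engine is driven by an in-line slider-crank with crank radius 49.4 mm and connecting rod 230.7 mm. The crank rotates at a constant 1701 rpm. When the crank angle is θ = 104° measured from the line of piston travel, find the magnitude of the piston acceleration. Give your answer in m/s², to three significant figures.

ω = 2π·1701/60 = 178.1 rad/s
x(θ) = r cosθ + √(L² − r² sin²θ); with ω constant, a = ω²·d²x/dθ².
d²x/dθ² = −r cosθ − r²(cos2θ)/√u − r⁴ sin²2θ/(4u^{3/2}),  u = L² − r² sin²θ = 0.050925 m².
Substituting r = 0.0494 m, L = 0.2307 m, θ = 104°: d²x/dθ² = +0.021471 m.
a = ω²·d²x/dθ² = (178.1)²·(+0.021471) = +681.26 m/s²;  |a| = 681.26 m/s².

681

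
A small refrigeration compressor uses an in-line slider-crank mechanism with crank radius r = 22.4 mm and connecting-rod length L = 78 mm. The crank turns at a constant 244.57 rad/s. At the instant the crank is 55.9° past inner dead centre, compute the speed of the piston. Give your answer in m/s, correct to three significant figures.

ω = 244.6 rad/s
For an in-line slider-crank, x = r cosθ + √(L² − r² sin²θ), so v = −rω sinθ·[1 + r cosθ/√(L² − r² sin²θ)].
With r = 0.0224 m, L = 0.078 m, θ = 55.9°: √(L² − r² sin²θ) = 0.075762 m.
v = −0.0224·244.6·0.82806·[1 + 0.0224·0.56064/0.075762] = -5.2884 m/s.
|v| = 5.2884 m/s.

5.29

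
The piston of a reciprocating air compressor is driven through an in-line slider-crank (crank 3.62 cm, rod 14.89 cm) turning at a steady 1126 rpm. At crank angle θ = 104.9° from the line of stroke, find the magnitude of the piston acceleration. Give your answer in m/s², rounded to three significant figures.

ω = 2π·1126/60 = 117.9 rad/s
x(θ) = r cosθ + √(L² − r² sin²θ); with ω constant, a = ω²·d²x/dθ².
d²x/dθ² = −r cosθ − r²(cos2θ)/√u − r⁴ sin²2θ/(4u^{3/2}),  u = L² − r² sin²θ = 0.0209474 m².
Substituting r = 0.0362 m, L = 0.1489 m, θ = 104.9°: d²x/dθ² = +0.01713 m.
a = ω²·d²x/dθ² = (117.9)²·(+0.01713) = +238.17 m/s²;  |a| = 238.17 m/s².

238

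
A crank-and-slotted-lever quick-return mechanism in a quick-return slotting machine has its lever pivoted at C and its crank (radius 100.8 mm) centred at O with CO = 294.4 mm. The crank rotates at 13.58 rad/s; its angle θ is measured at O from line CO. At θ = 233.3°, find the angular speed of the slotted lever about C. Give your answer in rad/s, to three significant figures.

1.68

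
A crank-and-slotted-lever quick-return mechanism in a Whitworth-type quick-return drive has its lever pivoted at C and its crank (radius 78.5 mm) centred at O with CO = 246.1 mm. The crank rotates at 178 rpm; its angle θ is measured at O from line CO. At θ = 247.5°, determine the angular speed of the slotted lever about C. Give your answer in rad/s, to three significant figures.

0.442

ω = 18.64 rad/s (from 178 rpm).
Crank pin A relative to C: A = (d + r cosθ, r sinθ); lever angle φ = atan2(r sinθ, d + r cosθ).
Differentiating tanφ: φ̇ = rω(d cosθ + r)/(d² + r² + 2dr cosθ).
d² + r² + 2dr cosθ = |CA|² = 0.0519415 m²;  d cosθ + r = -0.015678 m.
|ω_lever| = |0.0785·18.64·-0.015678| / 0.0519415 = 0.44168 rad/s.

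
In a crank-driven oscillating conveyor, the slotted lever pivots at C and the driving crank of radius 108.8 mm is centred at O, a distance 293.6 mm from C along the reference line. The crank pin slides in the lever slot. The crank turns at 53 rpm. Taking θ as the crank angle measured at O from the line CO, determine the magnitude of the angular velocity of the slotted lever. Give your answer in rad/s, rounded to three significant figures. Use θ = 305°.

ω = 5.55 rad/s (from 53 rpm).
Crank pin A relative to C: A = (d + r cosθ, r sinθ); lever angle φ = atan2(r sinθ, d + r cosθ).
Differentiating tanφ: φ̇ = rω(d cosθ + r)/(d² + r² + 2dr cosθ).
d² + r² + 2dr cosθ = |CA|² = 0.134683 m²;  d cosθ + r = +0.2772 m.
|ω_lever| = |0.1088·5.55·+0.2772| / 0.134683 = 1.2428 rad/s.

1.24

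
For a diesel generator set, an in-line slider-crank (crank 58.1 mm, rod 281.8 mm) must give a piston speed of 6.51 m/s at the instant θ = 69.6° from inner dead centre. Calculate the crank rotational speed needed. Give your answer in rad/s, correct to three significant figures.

111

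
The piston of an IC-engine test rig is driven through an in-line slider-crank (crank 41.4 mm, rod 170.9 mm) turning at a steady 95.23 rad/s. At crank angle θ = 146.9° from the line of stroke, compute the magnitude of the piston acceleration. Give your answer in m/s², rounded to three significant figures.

ω = 95.23 rad/s
x(θ) = r cosθ + √(L² − r² sin²θ); with ω constant, a = ω²·d²x/dθ².
d²x/dθ² = −r cosθ − r²(cos2θ)/√u − r⁴ sin²2θ/(4u^{3/2}),  u = L² − r² sin²θ = 0.0286957 m².
Substituting r = 0.0414 m, L = 0.1709 m, θ = 146.9°: d²x/dθ² = +0.030472 m.
a = ω²·d²x/dθ² = (95.23)²·(+0.030472) = +276.34 m/s²;  |a| = 276.34 m/s².

276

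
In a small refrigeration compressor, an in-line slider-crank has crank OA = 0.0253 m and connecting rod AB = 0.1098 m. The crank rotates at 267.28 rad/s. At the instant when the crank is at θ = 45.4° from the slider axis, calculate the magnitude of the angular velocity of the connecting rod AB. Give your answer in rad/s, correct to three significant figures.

43.8

ω = 267.3 rad/s
The rod makes angle φ with the slider axis where L sinφ = r sinθ; differentiating, L cosφ·φ̇ = r ω cosθ.
L cosφ = √(L² − r² sin²θ) = 0.10831 m.
|ω_rod| = r ω |cosθ| / √(L² − r² sin²θ) = 0.0253·267.3·0.70215/0.10831 = 43.837 rad/s.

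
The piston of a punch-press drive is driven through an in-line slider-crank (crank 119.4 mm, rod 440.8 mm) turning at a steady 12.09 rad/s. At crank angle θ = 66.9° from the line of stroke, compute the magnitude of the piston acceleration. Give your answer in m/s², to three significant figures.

ω = 12.09 rad/s
x(θ) = r cosθ + √(L² − r² sin²θ); with ω constant, a = ω²·d²x/dθ².
d²x/dθ² = −r cosθ − r²(cos2θ)/√u − r⁴ sin²2θ/(4u^{3/2}),  u = L² − r² sin²θ = 0.182243 m².
Substituting r = 0.1194 m, L = 0.4408 m, θ = 66.9°: d²x/dθ² = -0.024071 m.
a = ω²·d²x/dθ² = (12.09)²·(-0.024071) = -3.5184 m/s²;  |a| = 3.5184 m/s².

3.52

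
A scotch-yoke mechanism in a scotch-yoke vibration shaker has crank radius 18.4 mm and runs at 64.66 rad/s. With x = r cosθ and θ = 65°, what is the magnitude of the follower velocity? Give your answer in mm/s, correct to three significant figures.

1080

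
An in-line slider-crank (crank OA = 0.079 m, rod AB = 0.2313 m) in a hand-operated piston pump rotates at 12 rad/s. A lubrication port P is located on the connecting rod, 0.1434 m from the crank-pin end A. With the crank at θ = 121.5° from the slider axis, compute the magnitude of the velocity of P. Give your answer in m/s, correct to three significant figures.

ω = 12 rad/s.  Crank-pin speed |V_A| = rω = 0.948 m/s, perpendicular to OA.
Rod angle: sinφ = −(r/L) sinθ ⇒ φ = -16.931°; ω_rod = −rω cosθ/√(L²−r²sin²θ) = +2.2385 rad/s.
V_P = V_A + ω_rod × AP, with AP = 0.1434 m along the rod.
Components: V_Px = −rω sinθ − a·ω_rod·sinφ = -0.71482 m/s;  V_Py = rω cosθ + a·ω_rod·cosφ = -0.18824 m/s.
|V_P| = √(V_Px² + V_Py²) = 0.73919 m/s.

0.739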